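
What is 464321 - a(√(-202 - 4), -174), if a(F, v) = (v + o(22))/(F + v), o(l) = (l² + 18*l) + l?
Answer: 7076779697/15241 + 364*I*√206/15241 ≈ 4.6433e+5 + 0.34278*I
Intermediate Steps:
o(l) = l² + 19*l
a(F, v) = (902 + v)/(F + v) (a(F, v) = (v + 22*(19 + 22))/(F + v) = (v + 22*41)/(F + v) = (v + 902)/(F + v) = (902 + v)/(F + v))
464321 - a(√(-202 - 4), -174) = 464321 - (902 - 174)/(√(-202 - 4) - 174) = 464321 - 728/(√(-206) - 174) = 464321 - 728/(I*√206 - 174) = 464321 - 728/(-174 + I*√206)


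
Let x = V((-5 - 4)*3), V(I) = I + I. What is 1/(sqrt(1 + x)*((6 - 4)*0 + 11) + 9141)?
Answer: 831/7596754 - I*sqrt(53)/7596754 ≈ 0.00010939 - 9.5832e-7*I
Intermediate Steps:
V(I) = 2*I
x = -54 (x = 2*((-5 - 4)*3) = 2*(-9*3) = 2*(-27) = -54)
1/(sqrt(1 + x)*((6 - 4)*0 + 11) + 9141) = 1/(sqrt(1 - 54)*((6 - 4)*0 + 11) + 9141) = 1/(sqrt(-53)*(2*0 + 11) + 9141) = 1/((I*sqrt(53))*(0 + 11) + 9141) = 1/((I*sqrt(53))*11 + 9141) = 1/(11*I*sqrt(53) + 9141) = 1/(9141 + 11*I*sqrt(53))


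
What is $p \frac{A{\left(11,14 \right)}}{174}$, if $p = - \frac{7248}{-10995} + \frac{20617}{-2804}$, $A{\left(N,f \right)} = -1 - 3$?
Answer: $\frac{22928947}{149011570} \approx 0.15387$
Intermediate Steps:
$A{\left(N,f \right)} = -4$ ($A{\left(N,f \right)} = -1 - 3 = -4$)
$p = - \frac{68786841}{10276660}$ ($p = \left(-7248\right) \left(- \frac{1}{10995}\right) + 20617 \left(- \frac{1}{2804}\right) = \frac{2416}{3665} - \frac{20617}{2804} = - \frac{68786841}{10276660} \approx -6.6935$)
$p \frac{A{\left(11,14 \right)}}{174} = - \frac{68786841 \left(- \frac{4}{174}\right)}{10276660} = - \frac{68786841 \left(\left(-4\right) \frac{1}{174}\right)}{10276660} = \left(- \frac{68786841}{10276660}\right) \left(- \frac{2}{87}\right) = \frac{22928947}{149011570}$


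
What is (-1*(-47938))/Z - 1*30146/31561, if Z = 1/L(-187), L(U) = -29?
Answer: -43876195468/31561 ≈ -1.3902e+6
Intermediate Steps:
Z = -1/29 (Z = 1/(-29) = -1/29 ≈ -0.034483)
(-1*(-47938))/Z - 1*30146/31561 = (-1*(-47938))/(-1/29) - 1*30146/31561 = 47938*(-29) - 30146*1/31561 = -1390202 - 30146/31561 = -43876195468/31561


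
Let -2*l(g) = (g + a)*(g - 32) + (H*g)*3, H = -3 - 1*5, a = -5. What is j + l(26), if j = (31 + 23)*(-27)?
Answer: -1083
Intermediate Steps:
j = -1458 (j = 54*(-27) = -1458)
H = -8 (H = -3 - 5 = -8)
l(g) = 12*g - (-32 + g)*(-5 + g)/2 (l(g) = -((g - 5)*(g - 32) - 8*g*3)/2 = -((-5 + g)*(-32 + g) - 24*g)/2 = -((-32 + g)*(-5 + g) - 24*g)/2 = -(-24*g + (-32 + g)*(-5 + g))/2 = 12*g - (-32 + g)*(-5 + g)/2)
j + l(26) = -1458 + (-80 - ½*26² + (61/2)*26) = -1458 + (-80 - ½*676 + 793) = -1458 + (-80 - 338 + 793) = -1458 + 375 = -1083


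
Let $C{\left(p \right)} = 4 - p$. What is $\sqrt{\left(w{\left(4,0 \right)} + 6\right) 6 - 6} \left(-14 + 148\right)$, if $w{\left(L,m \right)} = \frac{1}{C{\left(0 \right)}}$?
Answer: $201 \sqrt{14} \approx 752.07$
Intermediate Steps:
$w{\left(L,m \right)} = \frac{1}{4}$ ($w{\left(L,m \right)} = \frac{1}{4 - 0} = \frac{1}{4 + 0} = \frac{1}{4}$)
$\sqrt{\left(w{\left(4,0 \right)} + 6\right) 6 - 6} \left(-14 + 148\right) = \sqrt{\left(\frac{1}{4} + 6\right) 6 - 6} \left(-14 + 148\right) = \sqrt{\frac{25}{4} \cdot 6 - 6} \cdot 134 = \sqrt{\frac{75}{2} - 6} \cdot 134 = \sqrt{\frac{63}{2}} \cdot 134 = \frac{3 \sqrt{14}}{2} \cdot 134 = 201 \sqrt{14}$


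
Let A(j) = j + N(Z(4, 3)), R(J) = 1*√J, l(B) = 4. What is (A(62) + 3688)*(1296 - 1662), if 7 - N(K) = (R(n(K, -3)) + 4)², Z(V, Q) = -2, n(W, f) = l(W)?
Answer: -1361886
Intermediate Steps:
n(W, f) = 4
R(J) = √J
N(K) = -29 (N(K) = 7 - (√4 + 4)² = 7 - (2 + 4)² = 7 - 1*6² = 7 - 1*36 = 7 - 36 = -29)
A(j) = -29 + j (A(j) = j - 29 = -29 + j)
(A(62) + 3688)*(1296 - 1662) = ((-29 + 62) + 3688)*(1296 - 1662) = (33 + 3688)*(-366) = 3721*(-366) = -1361886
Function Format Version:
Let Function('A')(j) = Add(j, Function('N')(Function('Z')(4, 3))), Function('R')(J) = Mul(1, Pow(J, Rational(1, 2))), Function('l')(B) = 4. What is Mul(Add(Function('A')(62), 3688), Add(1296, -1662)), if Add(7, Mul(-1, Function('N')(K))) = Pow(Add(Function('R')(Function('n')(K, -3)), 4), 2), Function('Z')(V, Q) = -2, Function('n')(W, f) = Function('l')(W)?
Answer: -1361886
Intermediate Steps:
Function('n')(W, f) = 4
Function('R')(J) = Pow(J, Rational(1, 2))
Function('N')(K) = -29 (Function('N')(K) = Add(7, Mul(-1, Pow(Add(Pow(4, Rational(1, 2)), 4), 2))) = Add(7, Mul(-1, Pow(Add(2, 4), 2))) = Add(7, Mul(-1, Pow(6, 2))) = Add(7, Mul(-1, 36)) = Add(7, -36) = -29)
Function('A')(j) = Add(-29, j) (Function('A')(j) = Add(j, -29) = Add(-29, j))
Mul(Add(Function('A')(62), 3688), Add(1296, -1662)) = Mul(Add(Add(-29, 62), 3688), Add(1296, -1662)) = Mul(Add(33, 3688), -366) = Mul(3721, -366) = -1361886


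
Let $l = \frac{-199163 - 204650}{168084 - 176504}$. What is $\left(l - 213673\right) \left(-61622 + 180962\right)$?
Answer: $- \frac{10732979228049}{421} \approx -2.5494 \cdot 10^{10}$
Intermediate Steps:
$l = \frac{403813}{8420}$ ($l = - \frac{403813}{-8420} = \left(-403813\right) \left(- \frac{1}{8420}\right) = \frac{403813}{8420} \approx 47.959$)
$\left(l - 213673\right) \left(-61622 + 180962\right) = \left(\frac{403813}{8420} - 213673\right) \left(-61622 + 180962\right) = \left(\frac{403813}{8420} - 213673\right) 119340 = \left(- \frac{1798722847}{8420}\right) 119340 = - \frac{10732979228049}{421}$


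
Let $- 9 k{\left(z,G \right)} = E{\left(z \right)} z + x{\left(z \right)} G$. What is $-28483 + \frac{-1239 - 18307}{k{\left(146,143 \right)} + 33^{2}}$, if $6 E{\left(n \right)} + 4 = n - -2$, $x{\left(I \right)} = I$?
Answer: $- \frac{415134709}{14581} \approx -28471.0$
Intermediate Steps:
$E{\left(n \right)} = - \frac{1}{3} + \frac{n}{6}$ ($E{\left(n \right)} = - \frac{2}{3} + \frac{n - -2}{6} = - \frac{2}{3} + \frac{n + 2}{6} = - \frac{2}{3} + \frac{2 + n}{6} = - \frac{2}{3} + \left(\frac{1}{3} + \frac{n}{6}\right) = - \frac{1}{3} + \frac{n}{6}$)
$k{\left(z,G \right)} = - \frac{G z}{9} - \frac{z \left(- \frac{1}{3} + \frac{z}{6}\right)}{9}$ ($k{\left(z,G \right)} = - \frac{\left(- \frac{1}{3} + \frac{z}{6}\right) z + z G}{9} = - \frac{z \left(- \frac{1}{3} + \frac{z}{6}\right) + G z}{9} = - \frac{G z + z \left(- \frac{1}{3} + \frac{z}{6}\right)}{9} = - \frac{G z}{9} - \frac{z \left(- \frac{1}{3} + \frac{z}{6}\right)}{9}$)
$-28483 + \frac{-1239 - 18307}{k{\left(146,143 \right)} + 33^{2}} = -28483 + \frac{-1239 - 18307}{\frac{1}{54} \cdot 146 \left(2 - 146 - 858\right) + 33^{2}} = -28483 - \frac{19546}{\frac{1}{54} \cdot 146 \left(2 - 146 - 858\right) + 1089} = -28483 - \frac{19546}{\frac{1}{54} \cdot 146 \left(-1002\right) + 1089} = -28483 - \frac{19546}{- \frac{24382}{9} + 1089} = -28483 - \frac{19546}{- \frac{14581}{9}} = -28483 - - \frac{175914}{14581} = -28483 + \frac{175914}{14581} = - \frac{415134709}{14581}$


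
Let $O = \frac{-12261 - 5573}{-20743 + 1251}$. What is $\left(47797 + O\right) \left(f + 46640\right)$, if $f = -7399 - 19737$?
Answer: $\frac{4542856847208}{4873} \approx 9.3225 \cdot 10^{8}$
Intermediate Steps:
$O = \frac{8917}{9746}$ ($O = - \frac{17834}{-19492} = \left(-17834\right) \left(- \frac{1}{19492}\right) = \frac{8917}{9746} \approx 0.91494$)
$f = -27136$
$\left(47797 + O\right) \left(f + 46640\right) = \left(47797 + \frac{8917}{9746}\right) \left(-27136 + 46640\right) = \frac{465838479}{9746} \cdot 19504 = \frac{4542856847208}{4873}$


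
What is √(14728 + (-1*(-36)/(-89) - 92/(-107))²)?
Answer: 2*√333916182002/9523 ≈ 121.36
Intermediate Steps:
√(14728 + (-1*(-36)/(-89) - 92/(-107))²) = √(14728 + (36*(-1/89) - 92*(-1/107))²) = √(14728 + (-36/89 + 92/107)²) = √(14728 + (4336/9523)²) = √(14728 + 18800896/90687529) = √(1335664728008/90687529) = 2*√333916182002/9523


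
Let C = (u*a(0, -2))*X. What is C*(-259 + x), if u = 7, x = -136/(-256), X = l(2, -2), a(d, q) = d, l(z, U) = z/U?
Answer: 0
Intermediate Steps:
X = -1 (X = 2/(-2) = 2*(-½) = -1)
x = 17/32 (x = -136*(-1/256) = 17/32 ≈ 0.53125)
C = 0 (C = (7*0)*(-1) = 0*(-1) = 0)
C*(-259 + x) = 0*(-259 + 17/32) = 0*(-8271/32) = 0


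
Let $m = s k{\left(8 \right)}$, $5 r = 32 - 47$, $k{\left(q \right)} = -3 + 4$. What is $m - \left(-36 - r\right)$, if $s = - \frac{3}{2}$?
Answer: $\frac{63}{2} \approx 31.5$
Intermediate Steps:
$k{\left(q \right)} = 1$
$s = - \frac{3}{2}$ ($s = \left(-3\right) \frac{1}{2} = - \frac{3}{2} \approx -1.5$)
$r = -3$ ($r = \frac{32 - 47}{5} = \frac{1}{5} \left(-15\right) = -3$)
$m = - \frac{3}{2}$ ($m = \left(- \frac{3}{2}\right) 1 = - \frac{3}{2} \approx -1.5$)
$m - \left(-36 - r\right) = - \frac{3}{2} - \left(-36 - -3\right) = - \frac{3}{2} - \left(-36 + 3\right) = - \frac{3}{2} - -33 = - \frac{3}{2} + 33 = \frac{63}{2}$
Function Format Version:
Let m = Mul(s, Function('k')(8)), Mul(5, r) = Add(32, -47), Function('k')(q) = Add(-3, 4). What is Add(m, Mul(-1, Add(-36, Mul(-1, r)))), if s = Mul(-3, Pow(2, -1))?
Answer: Rational(63, 2) ≈ 31.500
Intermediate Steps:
Function('k')(q) = 1
s = Rational(-3, 2) (s = Mul(-3, Rational(1, 2)) = Rational(-3, 2) ≈ -1.5000)
r = -3 (r = Mul(Rational(1, 5), Add(32, -47)) = Mul(Rational(1, 5), -15) = -3)
m = Rational(-3, 2) (m = Mul(Rational(-3, 2), 1) = Rational(-3, 2) ≈ -1.5000)
Add(m, Mul(-1, Add(-36, Mul(-1, r)))) = Add(Rational(-3, 2), Mul(-1, Add(-36, Mul(-1, -3)))) = Add(Rational(-3, 2), Mul(-1, Add(-36, 3))) = Add(Rational(-3, 2), Mul(-1, -33)) = Add(Rational(-3, 2), 33) = Rational(63, 2)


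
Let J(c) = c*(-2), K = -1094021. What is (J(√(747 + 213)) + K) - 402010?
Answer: -1496031 - 16*√15 ≈ -1.4961e+6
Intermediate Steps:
J(c) = -2*c
(J(√(747 + 213)) + K) - 402010 = (-2*√(747 + 213) - 1094021) - 402010 = (-16*√15 - 1094021) - 402010 = (-1094021 - 16*√15) - 402010 = -1496031 - 16*√15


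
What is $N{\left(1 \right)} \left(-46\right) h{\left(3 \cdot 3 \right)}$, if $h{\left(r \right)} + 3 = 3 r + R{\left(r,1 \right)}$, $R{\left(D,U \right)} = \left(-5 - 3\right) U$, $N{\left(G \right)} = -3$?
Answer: $2208$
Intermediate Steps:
$R{\left(D,U \right)} = - 8 U$ ($R{\left(D,U \right)} = \left(-5 - 3\right) U = - 8 U$)
$h{\left(r \right)} = -11 + 3 r$ ($h{\left(r \right)} = -3 + \left(3 r - 8\right) = -3 + \left(-8 + 3 r\right) = -11 + 3 r$)
$N{\left(1 \right)} \left(-46\right) h{\left(3 \cdot 3 \right)} = \left(-3\right) \left(-46\right) \left(-11 + 3 \cdot 3 \cdot 3\right) = 138 \left(-11 + 3 \cdot 9\right) = 138 \left(-11 + 27\right) = 138 \cdot 16 = 2208$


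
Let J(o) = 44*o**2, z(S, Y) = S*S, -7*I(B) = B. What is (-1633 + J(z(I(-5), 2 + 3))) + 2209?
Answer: 1410476/2401 ≈ 587.45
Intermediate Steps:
I(B) = -B/7
z(S, Y) = S**2
(-1633 + J(z(I(-5), 2 + 3))) + 2209 = (-1633 + 44*((-1/7*(-5))**2)**2) + 2209 = (-1633 + 44*((5/7)**2)**2) + 2209 = (-1633 + 44*(25/49)**2) + 2209 = (-1633 + 44*(625/2401)) + 2209 = (-1633 + 27500/2401) + 2209 = -3893333/2401 + 2209 = 1410476/2401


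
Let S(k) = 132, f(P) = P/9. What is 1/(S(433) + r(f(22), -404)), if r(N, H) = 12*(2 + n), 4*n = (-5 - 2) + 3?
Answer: 1/144 ≈ 0.0069444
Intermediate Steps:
f(P) = P/9 (f(P) = P*(1/9) = P/9)
n = -1 (n = ((-5 - 2) + 3)/4 = (-7 + 3)/4 = (1/4)*(-4) = -1)
r(N, H) = 12 (r(N, H) = 12*(2 - 1) = 12*1 = 12)
1/(S(433) + r(f(22), -404)) = 1/(132 + 12) = 1/144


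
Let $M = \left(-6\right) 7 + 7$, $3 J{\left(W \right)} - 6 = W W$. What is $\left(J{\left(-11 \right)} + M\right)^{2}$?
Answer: $\frac{484}{9} \approx 53.778$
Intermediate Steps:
$J{\left(W \right)} = 2 + \frac{W^{2}}{3}$ ($J{\left(W \right)} = 2 + \frac{W W}{3} = 2 + \frac{W^{2}}{3}$)
$M = -35$ ($M = -42 + 7 = -35$)
$\left(J{\left(-11 \right)} + M\right)^{2} = \left(\left(2 + \frac{\left(-11\right)^{2}}{3}\right) - 35\right)^{2} = \left(\left(2 + \frac{1}{3} \cdot 121\right) - 35\right)^{2} = \left(\left(2 + \frac{121}{3}\right) - 35\right)^{2} = \left(\frac{127}{3} - 35\right)^{2} = \left(\frac{22}{3}\right)^{2} = \frac{484}{9}$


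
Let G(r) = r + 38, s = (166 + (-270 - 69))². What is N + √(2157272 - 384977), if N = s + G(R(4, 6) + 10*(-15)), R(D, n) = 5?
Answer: 29822 + √1772295 ≈ 31153.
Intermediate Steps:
s = 29929 (s = (166 - 339)² = (-173)² = 29929)
G(r) = 38 + r
N = 29822 (N = 29929 + (38 + (5 + 10*(-15))) = 29929 + (38 + (5 - 150)) = 29929 + (38 - 145) = 29929 - 107 = 29822)
N + √(2157272 - 384977) = 29822 + √(2157272 - 384977) = 29822 + √1772295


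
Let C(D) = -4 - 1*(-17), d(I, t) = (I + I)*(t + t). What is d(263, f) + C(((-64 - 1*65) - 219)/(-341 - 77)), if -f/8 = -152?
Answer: 1279245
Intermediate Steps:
f = 1216 (f = -8*(-152) = 1216)
d(I, t) = 4*I*t (d(I, t) = (2*I)*(2*t) = 4*I*t)
C(D) = 13 (C(D) = -4 + 17 = 13)
d(263, f) + C(((-64 - 1*65) - 219)/(-341 - 77)) = 4*263*1216 + 13 = 1279232 + 13 = 1279245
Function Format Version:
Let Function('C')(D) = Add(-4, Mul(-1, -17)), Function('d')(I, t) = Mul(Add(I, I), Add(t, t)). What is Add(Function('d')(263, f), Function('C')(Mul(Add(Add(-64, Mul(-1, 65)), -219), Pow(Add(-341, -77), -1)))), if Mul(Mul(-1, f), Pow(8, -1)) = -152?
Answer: 1279245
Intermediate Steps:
f = 1216 (f = Mul(-8, -152) = 1216)
Function('d')(I, t) = Mul(4, I, t) (Function('d')(I, t) = Mul(Mul(2, I), Mul(2, t)) = Mul(4, I, t))
Function('C')(D) = 13 (Function('C')(D) = Add(-4, 17) = 13)
Add(Function('d')(263, f), Function('C')(Mul(Add(Add(-64, Mul(-1, 65)), -219), Pow(Add(-341, -77), -1)))) = Add(Mul(4, 263, 1216), 13) = Add(1279232, 13) = 1279245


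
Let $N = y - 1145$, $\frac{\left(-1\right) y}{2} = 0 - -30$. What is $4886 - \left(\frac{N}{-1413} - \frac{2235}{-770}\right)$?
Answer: $\frac{1062386191}{217602} \approx 4882.2$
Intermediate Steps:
$y = -60$ ($y = - 2 \left(0 - -30\right) = - 2 \left(0 + 30\right) = \left(-2\right) 30 = -60$)
$N = -1205$ ($N = -60 - 1145 = -1205$)
$4886 - \left(\frac{N}{-1413} - \frac{2235}{-770}\right) = 4886 - \left(- \frac{1205}{-1413} - \frac{2235}{-770}\right) = 4886 - \left(\left(-1205\right) \left(- \frac{1}{1413}\right) - - \frac{447}{154}\right) = 4886 - \left(\frac{1205}{1413} + \frac{447}{154}\right) = 4886 - \frac{817181}{217602} = \frac{1062386191}{217602}$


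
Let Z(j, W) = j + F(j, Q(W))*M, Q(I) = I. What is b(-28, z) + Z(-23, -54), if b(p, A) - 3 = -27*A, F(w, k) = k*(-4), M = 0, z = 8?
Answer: -236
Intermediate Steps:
F(w, k) = -4*k
b(p, A) = 3 - 27*A
Z(j, W) = j (Z(j, W) = j - 4*W*0 = j + 0 = j)
b(-28, z) + Z(-23, -54) = (3 - 27*8) - 23 = (3 - 216) - 23 = -213 - 23 = -236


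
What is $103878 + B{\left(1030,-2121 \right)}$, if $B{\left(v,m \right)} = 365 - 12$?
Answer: $104231$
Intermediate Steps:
$B{\left(v,m \right)} = 353$
$103878 + B{\left(1030,-2121 \right)} = 103878 + 353 = 104231$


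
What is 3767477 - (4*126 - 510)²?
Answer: 3767441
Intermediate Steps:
3767477 - (4*126 - 510)² = 3767477 - (504 - 510)² = 3767477 - 1*(-6)² = 3767477 - 1*36 = 3767477 - 36 = 3767441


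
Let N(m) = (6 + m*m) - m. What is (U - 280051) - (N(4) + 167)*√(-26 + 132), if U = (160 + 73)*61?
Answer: -265838 - 185*√106 ≈ -2.6774e+5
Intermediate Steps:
N(m) = 6 + m² - m (N(m) = (6 + m²) - m = 6 + m² - m)
U = 14213 (U = 233*61 = 14213)
(U - 280051) - (N(4) + 167)*√(-26 + 132) = (14213 - 280051) - ((6 + 4² - 1*4) + 167)*√(-26 + 132) = -265838 - ((6 + 16 - 4) + 167)*√106 = -265838 - (18 + 167)*√106 = -265838 - 185*√106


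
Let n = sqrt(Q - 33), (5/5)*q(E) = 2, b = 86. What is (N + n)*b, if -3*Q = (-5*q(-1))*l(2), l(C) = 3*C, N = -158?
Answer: -13588 + 86*I*sqrt(13) ≈ -13588.0 + 310.08*I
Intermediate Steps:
q(E) = 2
Q = 20 (Q = -(-5*2)*3*2/3 = -(-10)*6/3 = -1/3*(-60) = 20)
n = I*sqrt(13) (n = sqrt(20 - 33) = sqrt(-13) = I*sqrt(13) ≈ 3.6056*I)
(N + n)*b = (-158 + I*sqrt(13))*86 = -13588 + 86*I*sqrt(13)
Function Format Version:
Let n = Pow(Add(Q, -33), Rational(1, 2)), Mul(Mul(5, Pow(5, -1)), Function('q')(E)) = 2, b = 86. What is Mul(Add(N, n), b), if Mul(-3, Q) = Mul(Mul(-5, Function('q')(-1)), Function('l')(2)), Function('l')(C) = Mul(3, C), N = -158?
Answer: Add(-13588, Mul(86, I, Pow(13, Rational(1, 2)))) ≈ Add(-13588., Mul(310.08, I))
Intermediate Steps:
Function('q')(E) = 2
Q = 20 (Q = Mul(Rational(-1, 3), Mul(Mul(-5, 2), Mul(3, 2))) = Mul(Rational(-1, 3), Mul(-10, 6)) = Mul(Rational(-1, 3), -60) = 20)
n = Mul(I, Pow(13, Rational(1, 2))) (n = Pow(Add(20, -33), Rational(1, 2)) = Pow(-13, Rational(1, 2)) = Mul(I, Pow(13, Rational(1, 2))) ≈ Mul(3.6056, I))
Mul(Add(N, n), b) = Mul(Add(-158, Mul(I, Pow(13, Rational(1, 2)))), 86) = Add(-13588, Mul(86, I, Pow(13, Rational(1, 2))))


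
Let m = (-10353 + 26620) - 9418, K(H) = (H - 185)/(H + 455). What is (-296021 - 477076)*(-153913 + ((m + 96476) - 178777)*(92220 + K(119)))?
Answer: 1543905888307383315/287 ≈ 5.3795e+15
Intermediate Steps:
K(H) = (-185 + H)/(455 + H)
m = 6849 (m = 16267 - 9418 = 6849)
(-296021 - 477076)*(-153913 + ((m + 96476) - 178777)*(92220 + K(119))) = (-296021 - 477076)*(-153913 + ((6849 + 96476) - 178777)*(92220 + (-185 + 119)/(455 + 119))) = -773097*(-153913 + (103325 - 178777)*(92220 - 66/574)) = -773097*(-153913 - 75452*(92220 + (1/574)*(-66))) = -773097*(-153913 - 75452*(92220 - 33/287)) = -773097*(-153913 - 75452*26467107/287) = -773097*(-153913 - 1996996157364/287) = -773097*(-1997040330395/287) = 1543905888307383315/287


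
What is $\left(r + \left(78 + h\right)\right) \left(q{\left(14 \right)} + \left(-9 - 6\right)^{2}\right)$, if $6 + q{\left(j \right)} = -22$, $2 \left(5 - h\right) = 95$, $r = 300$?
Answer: $\frac{132187}{2} \approx 66094.0$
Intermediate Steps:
$h = - \frac{85}{2}$ ($h = 5 - \frac{95}{2} = - \frac{85}{2} \approx -42.5$)
$q{\left(j \right)} = -28$ ($q{\left(j \right)} = -6 - 22 = -28$)
$\left(r + \left(78 + h\right)\right) \left(q{\left(14 \right)} + \left(-9 - 6\right)^{2}\right) = \left(300 + \left(78 - \frac{85}{2}\right)\right) \left(-28 + \left(-9 - 6\right)^{2}\right) = \left(300 + \frac{71}{2}\right) \left(-28 + \left(-15\right)^{2}\right) = \frac{671 \left(-28 + 225\right)}{2} = \frac{671}{2} \cdot 197 = \frac{132187}{2}$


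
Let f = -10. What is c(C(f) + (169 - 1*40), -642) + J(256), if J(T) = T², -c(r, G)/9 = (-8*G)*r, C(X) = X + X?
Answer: -4972880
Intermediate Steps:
C(X) = 2*X
c(r, G) = 72*G*r (c(r, G) = -9*(-8*G)*r = -(-72)*G*r = 72*G*r)
c(C(f) + (169 - 1*40), -642) + J(256) = 72*(-642)*(2*(-10) + (169 - 1*40)) + 256² = 72*(-642)*(-20 + (169 - 40)) + 65536 = 72*(-642)*(-20 + 129) + 65536 = 72*(-642)*109 + 65536 = -5038416 + 65536 = -4972880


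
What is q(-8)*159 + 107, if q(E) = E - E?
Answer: 107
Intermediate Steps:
q(E) = 0
q(-8)*159 + 107 = 0*159 + 107 = 0 + 107 = 107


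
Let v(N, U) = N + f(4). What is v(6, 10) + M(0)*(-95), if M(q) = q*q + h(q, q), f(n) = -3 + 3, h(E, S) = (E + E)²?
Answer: 6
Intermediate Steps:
h(E, S) = 4*E² (h(E, S) = (2*E)² = 4*E²)
f(n) = 0
M(q) = 5*q² (M(q) = q*q + 4*q² = q² + 4*q² = 5*q²)
v(N, U) = N (v(N, U) = N + 0 = N)
v(6, 10) + M(0)*(-95) = 6 + (5*0²)*(-95) = 6 + (5*0)*(-95) = 6 + 0*(-95) = 6 + 0 = 6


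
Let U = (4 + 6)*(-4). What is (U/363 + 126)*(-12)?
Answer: -182792/121 ≈ -1510.7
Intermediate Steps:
U = -40 (U = 10*(-4) = -40)
(U/363 + 126)*(-12) = (-40/363 + 126)*(-12) = (45698/363)*(-12) = -182792/121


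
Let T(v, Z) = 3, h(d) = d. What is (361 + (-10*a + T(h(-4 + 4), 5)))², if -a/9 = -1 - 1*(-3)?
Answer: 295936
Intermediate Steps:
a = -18 (a = -9*(-1 - 1*(-3)) = -9*(-1 + 3) = -9*2 = -18)
(361 + (-10*a + T(h(-4 + 4), 5)))² = (361 + (-10*(-18) + 3))² = (361 + (180 + 3))² = (361 + 183)² = 544² = 295936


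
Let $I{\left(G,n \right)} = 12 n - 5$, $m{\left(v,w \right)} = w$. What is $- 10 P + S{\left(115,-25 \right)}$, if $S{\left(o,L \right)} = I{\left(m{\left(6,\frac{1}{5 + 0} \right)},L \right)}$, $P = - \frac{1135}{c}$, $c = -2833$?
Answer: $- \frac{875415}{2833} \approx -309.01$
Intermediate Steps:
$P = \frac{1135}{2833}$ ($P = - \frac{1135}{-2833} = \left(-1135\right) \left(- \frac{1}{2833}\right) = \frac{1135}{2833} \approx 0.40064$)
$I{\left(G,n \right)} = -5 + 12 n$
$S{\left(o,L \right)} = -5 + 12 L$
$- 10 P + S{\left(115,-25 \right)} = \left(-10\right) \frac{1135}{2833} + \left(-5 + 12 \left(-25\right)\right) = - \frac{11350}{2833} - 305 = - \frac{875415}{2833}$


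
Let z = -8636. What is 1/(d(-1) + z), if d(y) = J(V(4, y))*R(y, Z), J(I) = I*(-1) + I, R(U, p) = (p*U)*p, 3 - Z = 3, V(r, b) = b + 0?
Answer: -1/8636 ≈ -0.00011579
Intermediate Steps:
V(r, b) = b
Z = 0 (Z = 3 - 1*3 = 3 - 3 = 0)
R(U, p) = U*p² (R(U, p) = (U*p)*p = U*p²)
J(I) = 0 (J(I) = -I + I = 0)
d(y) = 0 (d(y) = 0*(y*0²) = 0*(y*0) = 0*0 = 0)
1/(d(-1) + z) = 1/(0 - 8636) = 1/(-8636) = -1/8636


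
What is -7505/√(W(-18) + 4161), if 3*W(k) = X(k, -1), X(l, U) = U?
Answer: -95*√6/2 ≈ -116.35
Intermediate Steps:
W(k) = -⅓ (W(k) = (⅓)*(-1) = -⅓)
-7505/√(W(-18) + 4161) = -7505/√(-⅓ + 4161) = -7505*√6/158 = -95*√6/2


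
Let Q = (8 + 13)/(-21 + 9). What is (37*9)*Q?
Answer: -2331/4 ≈ -582.75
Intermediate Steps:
Q = -7/4 (Q = 21/(-12) = 21*(-1/12) = -7/4 ≈ -1.7500)
(37*9)*Q = (37*9)*(-7/4) = 333*(-7/4) = -2331/4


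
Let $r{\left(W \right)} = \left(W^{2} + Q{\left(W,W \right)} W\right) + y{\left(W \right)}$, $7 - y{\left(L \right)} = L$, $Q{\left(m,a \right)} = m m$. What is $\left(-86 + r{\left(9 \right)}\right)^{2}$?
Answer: $521284$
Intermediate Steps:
$Q{\left(m,a \right)} = m^{2}$
$y{\left(L \right)} = 7 - L$
$r{\left(W \right)} = 7 + W^{2} + W^{3} - W$ ($r{\left(W \right)} = \left(W^{2} + W^{2} W\right) - \left(-7 + W\right) = \left(W^{2} + W^{3}\right) - \left(-7 + W\right) = 7 + W^{2} + W^{3} - W$)
$\left(-86 + r{\left(9 \right)}\right)^{2} = \left(-86 + \left(7 + 9^{2} + 9^{3} - 9\right)\right)^{2} = \left(-86 + \left(7 + 81 + 729 - 9\right)\right)^{2} = \left(-86 + 808\right)^{2} = 722^{2} = 521284$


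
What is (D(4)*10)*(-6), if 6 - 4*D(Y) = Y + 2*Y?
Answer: 90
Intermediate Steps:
D(Y) = 3/2 - 3*Y/4 (D(Y) = 3/2 - (Y + 2*Y)/4 = 3/2 - 3*Y/4)
(D(4)*10)*(-6) = ((3/2 - 3/4*4)*10)*(-6) = ((3/2 - 3)*10)*(-6) = -3/2*10*(-6) = -15*(-6) = 90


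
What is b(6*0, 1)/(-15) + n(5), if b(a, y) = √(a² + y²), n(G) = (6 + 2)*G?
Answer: 599/15 ≈ 39.933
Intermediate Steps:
n(G) = 8*G
b(6*0, 1)/(-15) + n(5) = √((6*0)² + 1²)/(-15) + 8*5 = -√(0² + 1)/15 + 40 = -√(0 + 1)/15 + 40 = -√1/15 + 40 = -1/15*1 + 40 = -1/15 + 40 = 599/15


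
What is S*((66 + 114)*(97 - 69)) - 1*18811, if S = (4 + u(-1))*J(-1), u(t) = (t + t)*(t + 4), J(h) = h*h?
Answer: -28891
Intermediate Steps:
J(h) = h²
u(t) = 2*t*(4 + t) (u(t) = (2*t)*(4 + t) = 2*t*(4 + t))
S = -2 (S = (4 + 2*(-1)*(4 - 1))*(-1)² = (4 + 2*(-1)*3)*1 = (4 - 6)*1 = -2*1 = -2)
S*((66 + 114)*(97 - 69)) - 1*18811 = -2*(66 + 114)*(97 - 69) - 1*18811 = -360*28 - 18811 = -2*5040 - 18811 = -10080 - 18811 = -28891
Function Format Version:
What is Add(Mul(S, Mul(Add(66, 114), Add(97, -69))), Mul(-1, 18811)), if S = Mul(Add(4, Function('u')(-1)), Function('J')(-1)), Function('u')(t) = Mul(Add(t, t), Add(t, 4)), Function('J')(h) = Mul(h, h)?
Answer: -28891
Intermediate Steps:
Function('J')(h) = Pow(h, 2)
Function('u')(t) = Mul(2, t, Add(4, t)) (Function('u')(t) = Mul(Mul(2, t), Add(4, t)) = Mul(2, t, Add(4, t)))
S = -2 (S = Mul(Add(4, Mul(2, -1, Add(4, -1))), Pow(-1, 2)) = Mul(Add(4, Mul(2, -1, 3)), 1) = Mul(Add(4, -6), 1) = Mul(-2, 1) = -2)
Add(Mul(S, Mul(Add(66, 114), Add(97, -69))), Mul(-1, 18811)) = Add(Mul(-2, Mul(Add(66, 114), Add(97, -69))), Mul(-1, 18811)) = Add(Mul(-2, Mul(180, 28)), -18811) = Add(Mul(-2, 5040), -18811) = Add(-10080, -18811) = -28891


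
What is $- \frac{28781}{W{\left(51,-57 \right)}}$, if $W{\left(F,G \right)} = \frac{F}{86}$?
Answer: $- \frac{145598}{3} \approx -48533.0$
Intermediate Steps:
$W{\left(F,G \right)} = \frac{F}{86}$ ($W{\left(F,G \right)} = F \frac{1}{86} = \frac{F}{86}$)
$- \frac{28781}{W{\left(51,-57 \right)}} = - \frac{28781}{\frac{1}{86} \cdot 51} = - \frac{28781}{\frac{51}{86}} = \left(-28781\right) \frac{86}{51} = - \frac{145598}{3}$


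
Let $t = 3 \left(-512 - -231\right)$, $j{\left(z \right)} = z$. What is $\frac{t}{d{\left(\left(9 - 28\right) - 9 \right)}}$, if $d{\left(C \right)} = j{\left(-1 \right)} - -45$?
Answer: $- \frac{843}{44} \approx -19.159$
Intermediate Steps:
$d{\left(C \right)} = 44$ ($d{\left(C \right)} = -1 - -45 = -1 + 45 = 44$)
$t = -843$ ($t = 3 \left(-512 + 231\right) = 3 \left(-281\right) = -843$)
$\frac{t}{d{\left(\left(9 - 28\right) - 9 \right)}} = - \frac{843}{44}$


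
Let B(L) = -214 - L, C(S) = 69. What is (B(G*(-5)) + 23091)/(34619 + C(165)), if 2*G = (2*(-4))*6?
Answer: 22757/34688 ≈ 0.65605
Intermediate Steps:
G = -24 (G = ((2*(-4))*6)/2 = (-8*6)/2 = (½)*(-48) = -24)
(B(G*(-5)) + 23091)/(34619 + C(165)) = ((-214 - (-24)*(-5)) + 23091)/(34619 + 69) = ((-214 - 1*120) + 23091)/34688 = ((-214 - 120) + 23091)*(1/34688) = (-334 + 23091)*(1/34688) = 22757*(1/34688) = 22757/34688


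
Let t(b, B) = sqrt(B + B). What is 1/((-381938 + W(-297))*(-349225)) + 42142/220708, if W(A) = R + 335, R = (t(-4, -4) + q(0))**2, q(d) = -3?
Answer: 3*(-234002161634192*I + 7358519975*sqrt(2))/(19269187825*(-190801*I + 6*sqrt(2))) ≈ 0.19094 + 3.5527e-15*I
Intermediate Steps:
t(b, B) = sqrt(2)*sqrt(B) (t(b, B) = sqrt(2*B) = sqrt(2)*sqrt(B))
R = (-3 + 2*I*sqrt(2))**2 (R = (sqrt(2)*sqrt(-4) - 3)**2 = (sqrt(2)*(2*I) - 3)**2 = (2*I*sqrt(2) - 3)**2 = (-3 + 2*I*sqrt(2))**2 ≈ 1.0 - 16.971*I)
W(A) = 336 - 12*I*sqrt(2) (W(A) = (1 - 12*I*sqrt(2)) + 335 = 336 - 12*I*sqrt(2))
1/((-381938 + W(-297))*(-349225)) + 42142/220708 = 1/(-381938 + (336 - 12*I*sqrt(2))*(-349225)) + 42142/220708 = -1/349225/(-381602 - 12*I*sqrt(2)) + 42142*(1/220708) = -1/(349225*(-381602 - 12*I*sqrt(2))) + 21071/110354 = 21071/110354 - 1/(349225*(-381602 - 12*I*sqrt(2)))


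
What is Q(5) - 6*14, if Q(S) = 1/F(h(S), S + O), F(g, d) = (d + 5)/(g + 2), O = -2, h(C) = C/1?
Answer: -665/8 ≈ -83.125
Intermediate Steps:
h(C) = C (h(C) = C*1 = C)
F(g, d) = (5 + d)/(2 + g)
Q(S) = (2 + S)/(3 + S) (Q(S) = 1/((5 + (S - 2))/(2 + S)) = 1/((5 + (-2 + S))/(2 + S)) = 1/((3 + S)/(2 + S)) = (2 + S)/(3 + S))
Q(5) - 6*14 = (2 + 5)/(3 + 5) - 6*14 = 7/8 - 84 = -665/8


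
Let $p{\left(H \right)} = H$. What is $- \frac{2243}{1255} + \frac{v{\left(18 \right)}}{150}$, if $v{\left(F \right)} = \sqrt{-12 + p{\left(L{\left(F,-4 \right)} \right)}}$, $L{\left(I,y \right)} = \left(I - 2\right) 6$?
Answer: $- \frac{2243}{1255} + \frac{\sqrt{21}}{75} \approx -1.7262$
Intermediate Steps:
$L{\left(I,y \right)} = -12 + 6 I$ ($L{\left(I,y \right)} = \left(-2 + I\right) 6 = -12 + 6 I$)
$v{\left(F \right)} = \sqrt{-24 + 6 F}$ ($v{\left(F \right)} = \sqrt{-12 + \left(-12 + 6 F\right)} = \sqrt{-24 + 6 F}$)
$- \frac{2243}{1255} + \frac{v{\left(18 \right)}}{150} = - \frac{2243}{1255} + \frac{\sqrt{-24 + 6 \cdot 18}}{150} = \left(-2243\right) \frac{1}{1255} + \sqrt{-24 + 108} \cdot \frac{1}{150} = - \frac{2243}{1255} + \sqrt{84} \cdot \frac{1}{150} = - \frac{2243}{1255} + 2 \sqrt{21} \cdot \frac{1}{150} = - \frac{2243}{1255} + \frac{\sqrt{21}}{75}$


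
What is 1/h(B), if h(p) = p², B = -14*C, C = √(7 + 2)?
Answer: 1/1764 ≈ 0.00056689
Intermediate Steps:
C = 3 (C = √9 = 3)
B = -42 (B = -14*3 = -42)
1/h(B) = 1/((-42)²) = 1/1764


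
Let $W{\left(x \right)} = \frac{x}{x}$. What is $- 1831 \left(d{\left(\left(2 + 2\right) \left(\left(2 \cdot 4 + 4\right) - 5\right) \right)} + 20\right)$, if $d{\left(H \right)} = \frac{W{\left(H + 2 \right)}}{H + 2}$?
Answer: $- \frac{1100431}{30} \approx -36681.0$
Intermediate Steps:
$W{\left(x \right)} = 1$
$d{\left(H \right)} = \frac{1}{2 + H}$ ($d{\left(H \right)} = 1 \frac{1}{H + 2} = 1 \frac{1}{2 + H} = \frac{1}{2 + H}$)
$- 1831 \left(d{\left(\left(2 + 2\right) \left(\left(2 \cdot 4 + 4\right) - 5\right) \right)} + 20\right) = - 1831 \left(\frac{1}{2 + \left(2 + 2\right) \left(\left(2 \cdot 4 + 4\right) - 5\right)} + 20\right) = - 1831 \left(\frac{1}{2 + 4 \left(\left(8 + 4\right) - 5\right)} + 20\right) = - 1831 \left(\frac{1}{2 + 4 \left(12 - 5\right)} + 20\right) = - 1831 \left(\frac{1}{2 + 4 \cdot 7} + 20\right) = - 1831 \left(\frac{1}{2 + 28} + 20\right) = - 1831 \left(\frac{1}{30} + 20\right) = \left(-1831\right) \frac{601}{30} = - \frac{1100431}{30}$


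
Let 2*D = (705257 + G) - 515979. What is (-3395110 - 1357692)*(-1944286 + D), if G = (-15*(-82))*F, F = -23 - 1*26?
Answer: 8934231649164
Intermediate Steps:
F = -49 (F = -23 - 26 = -49)
G = -60270 (G = -15*(-82)*(-49) = 1230*(-49) = -60270)
D = 64504 (D = ((705257 - 60270) - 515979)/2 = (644987 - 515979)/2 = (1/2)*129008 = 64504)
(-3395110 - 1357692)*(-1944286 + D) = (-3395110 - 1357692)*(-1944286 + 64504) = -4752802*(-1879782) = 8934231649164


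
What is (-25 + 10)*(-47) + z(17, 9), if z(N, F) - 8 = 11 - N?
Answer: 707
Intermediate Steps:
z(N, F) = 19 - N (z(N, F) = 8 + (11 - N) = 19 - N)
(-25 + 10)*(-47) + z(17, 9) = (-25 + 10)*(-47) + (19 - 1*17) = -15*(-47) + (19 - 17) = 705 + 2 = 707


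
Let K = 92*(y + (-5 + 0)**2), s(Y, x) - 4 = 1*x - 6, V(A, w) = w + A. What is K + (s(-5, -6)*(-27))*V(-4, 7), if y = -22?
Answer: 924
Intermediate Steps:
V(A, w) = A + w
s(Y, x) = -2 + x (s(Y, x) = 4 + (1*x - 6) = 4 + (x - 6) = 4 + (-6 + x) = -2 + x)
K = 276 (K = 92*(-22 + (-5 + 0)**2) = 92*(-22 + (-5)**2) = 92*(-22 + 25) = 92*3 = 276)
K + (s(-5, -6)*(-27))*V(-4, 7) = 276 + ((-2 - 6)*(-27))*(-4 + 7) = 276 - 8*(-27)*3 = 276 + 216*3 = 276 + 648 = 924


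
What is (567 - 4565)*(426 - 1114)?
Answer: 2750624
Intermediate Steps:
(567 - 4565)*(426 - 1114) = -3998*(-688) = 2750624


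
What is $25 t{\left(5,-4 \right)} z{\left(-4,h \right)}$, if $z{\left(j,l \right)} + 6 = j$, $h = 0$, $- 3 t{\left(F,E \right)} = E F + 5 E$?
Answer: $- \frac{10000}{3} \approx -3333.3$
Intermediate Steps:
$t{\left(F,E \right)} = - \frac{5 E}{3} - \frac{E F}{3}$ ($t{\left(F,E \right)} = - \frac{E F + 5 E}{3} = - \frac{5 E + E F}{3} = - \frac{5 E}{3} - \frac{E F}{3}$)
$z{\left(j,l \right)} = -6 + j$
$25 t{\left(5,-4 \right)} z{\left(-4,h \right)} = 25 \left(\left(- \frac{1}{3}\right) \left(-4\right) \left(5 + 5\right)\right) \left(-6 - 4\right) = 25 \left(\left(- \frac{1}{3}\right) \left(-4\right) 10\right) \left(-10\right) = 25 \cdot \frac{40}{3} \left(-10\right) = \frac{1000}{3} \left(-10\right) = - \frac{10000}{3}$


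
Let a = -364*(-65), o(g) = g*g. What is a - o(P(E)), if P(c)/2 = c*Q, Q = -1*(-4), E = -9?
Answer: 18476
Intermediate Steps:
Q = 4
P(c) = 8*c (P(c) = 2*(c*4) = 2*(4*c) = 8*c)
o(g) = g**2
a = 23660
a - o(P(E)) = 23660 - (8*(-9))**2 = 23660 - 1*(-72)**2 = 23660 - 1*5184 = 23660 - 5184 = 18476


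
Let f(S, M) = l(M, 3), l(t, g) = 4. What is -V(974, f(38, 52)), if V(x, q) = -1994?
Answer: 1994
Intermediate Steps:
f(S, M) = 4
-V(974, f(38, 52)) = -1*(-1994) = 1994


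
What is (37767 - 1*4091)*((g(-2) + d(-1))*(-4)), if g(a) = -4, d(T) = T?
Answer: 673520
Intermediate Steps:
(37767 - 1*4091)*((g(-2) + d(-1))*(-4)) = (37767 - 1*4091)*((-4 - 1)*(-4)) = (37767 - 4091)*(-5*(-4)) = 33676*20 = 673520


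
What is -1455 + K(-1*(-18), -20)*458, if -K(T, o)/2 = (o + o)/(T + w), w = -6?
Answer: 4795/3 ≈ 1598.3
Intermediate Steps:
K(T, o) = -4*o/(-6 + T) (K(T, o) = -2*(o + o)/(T - 6) = -2*2*o/(-6 + T) = -4*o/(-6 + T))
-1455 + K(-1*(-18), -20)*458 = -1455 - 4*(-20)/(-6 - 1*(-18))*458 = -1455 - 4*(-20)/(-6 + 18)*458 = -1455 - 4*(-20)/12*458 = -1455 - 4*(-20)*1/12*458 = -1455 + (20/3)*458 = -1455 + 9160/3 = 4795/3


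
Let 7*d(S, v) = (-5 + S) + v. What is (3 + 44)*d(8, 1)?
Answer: 188/7 ≈ 26.857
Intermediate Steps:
d(S, v) = -5/7 + S/7 + v/7 (d(S, v) = ((-5 + S) + v)/7 = (-5 + S + v)/7 = -5/7 + S/7 + v/7)
(3 + 44)*d(8, 1) = (3 + 44)*(-5/7 + (1/7)*8 + (1/7)*1) = 47*(-5/7 + 8/7 + 1/7) = 47*(4/7) = 188/7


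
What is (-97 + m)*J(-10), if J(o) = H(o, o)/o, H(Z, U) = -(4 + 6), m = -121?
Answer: -218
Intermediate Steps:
H(Z, U) = -10 (H(Z, U) = -1*10 = -10)
J(o) = -10/o
(-97 + m)*J(-10) = (-97 - 121)*(-10/(-10)) = -(-2180)*(-1)/10 = -218*1 = -218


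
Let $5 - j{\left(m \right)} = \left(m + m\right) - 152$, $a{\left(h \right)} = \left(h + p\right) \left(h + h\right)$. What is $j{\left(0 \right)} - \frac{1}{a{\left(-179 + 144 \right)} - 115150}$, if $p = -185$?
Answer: $\frac{15660751}{99750} \approx 157.0$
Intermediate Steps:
$a{\left(h \right)} = 2 h \left(-185 + h\right)$ ($a{\left(h \right)} = \left(h - 185\right) \left(h + h\right) = \left(-185 + h\right) 2 h = 2 h \left(-185 + h\right)$)
$j{\left(m \right)} = 157 - 2 m$ ($j{\left(m \right)} = 5 - \left(\left(m + m\right) - 152\right) = 5 - \left(2 m - 152\right) = 5 - \left(-152 + 2 m\right) = 157 - 2 m$)
$j{\left(0 \right)} - \frac{1}{a{\left(-179 + 144 \right)} - 115150} = \left(157 - 0\right) - \frac{1}{2 \left(-179 + 144\right) \left(-185 + \left(-179 + 144\right)\right) - 115150} = \left(157 + 0\right) - \frac{1}{2 \left(-35\right) \left(-185 - 35\right) - 115150} = 157 - \frac{1}{2 \left(-35\right) \left(-220\right) - 115150} = 157 - \frac{1}{15400 - 115150} = 157 - \frac{1}{-99750} = 157 - - \frac{1}{99750} = 157 + \frac{1}{99750} = \frac{15660751}{99750}$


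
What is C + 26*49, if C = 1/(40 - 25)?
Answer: 19111/15 ≈ 1274.1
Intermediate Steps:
C = 1/15 ≈ 0.066667
C + 26*49 = 1/15 + 26*49 = 1/15 + 1274 = 19111/15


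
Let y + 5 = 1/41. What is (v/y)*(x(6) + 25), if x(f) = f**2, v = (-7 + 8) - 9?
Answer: 5002/51 ≈ 98.078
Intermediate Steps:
v = -8 (v = 1 - 9 = -8)
y = -204/41 (y = -5 + 1/41 = -204/41 ≈ -4.9756)
(v/y)*(x(6) + 25) = (-8/(-204/41))*(6**2 + 25) = (-8*(-41/204))*(36 + 25) = (82/51)*61 = 5002/51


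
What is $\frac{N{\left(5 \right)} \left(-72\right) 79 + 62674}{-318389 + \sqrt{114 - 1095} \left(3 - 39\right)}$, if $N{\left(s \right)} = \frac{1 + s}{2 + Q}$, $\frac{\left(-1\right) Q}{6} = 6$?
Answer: $- \frac{3162046762}{15810440861} + \frac{116912376 i \sqrt{109}}{1723338053849} \approx -0.2 + 0.00070828 i$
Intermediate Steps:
$Q = -36$ ($Q = \left(-6\right) 6 = -36$)
$N{\left(s \right)} = - \frac{1}{34} - \frac{s}{34}$ ($N{\left(s \right)} = \frac{1 + s}{2 - 36} = \frac{1 + s}{-34} = \left(1 + s\right) \left(- \frac{1}{34}\right) = - \frac{1}{34} - \frac{s}{34}$)
$\frac{N{\left(5 \right)} \left(-72\right) 79 + 62674}{-318389 + \sqrt{114 - 1095} \left(3 - 39\right)} = \frac{\left(- \frac{1}{34} - \frac{5}{34}\right) \left(-72\right) 79 + 62674}{-318389 + \sqrt{114 - 1095} \left(3 - 39\right)} = \frac{\left(- \frac{1}{34} - \frac{5}{34}\right) \left(-72\right) 79 + 62674}{-318389 + \sqrt{-981} \left(3 - 39\right)} = \frac{\left(- \frac{3}{17}\right) \left(-72\right) 79 + 62674}{-318389 + 3 i \sqrt{109} \left(-36\right)} = \frac{\frac{216}{17} \cdot 79 + 62674}{-318389 - 108 i \sqrt{109}} = \frac{\frac{17064}{17} + 62674}{-318389 - 108 i \sqrt{109}} = \frac{1082522}{17 \left(-318389 - 108 i \sqrt{109}\right)}$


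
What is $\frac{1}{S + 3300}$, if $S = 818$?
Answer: $\frac{1}{4118} \approx 0.00024284$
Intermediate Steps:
$\frac{1}{S + 3300} = \frac{1}{818 + 3300} = \frac{1}{4118}$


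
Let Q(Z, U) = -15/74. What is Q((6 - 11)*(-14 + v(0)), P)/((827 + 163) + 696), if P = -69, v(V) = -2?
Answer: -5/41588 ≈ -0.00012023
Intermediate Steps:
Q(Z, U) = -15/74 (Q(Z, U) = -15*1/74 = -15/74)
Q((6 - 11)*(-14 + v(0)), P)/((827 + 163) + 696) = -15/(74*((827 + 163) + 696)) = -15/(74*(990 + 696)) = -15/74/1686 = -15/74*1/1686 = -5/41588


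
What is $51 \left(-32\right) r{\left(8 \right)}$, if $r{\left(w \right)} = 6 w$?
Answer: $-78336$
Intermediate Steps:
$51 \left(-32\right) r{\left(8 \right)} = 51 \left(-32\right) 6 \cdot 8 = \left(-1632\right) 48 = -78336$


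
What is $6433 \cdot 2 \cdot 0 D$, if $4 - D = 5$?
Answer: $0$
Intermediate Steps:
$D = -1$ ($D = 4 - 5 = -1$)
$6433 \cdot 2 \cdot 0 D = 6433 \cdot 2 \cdot 0 \left(-1\right) = 6433 \cdot 0 \left(-1\right) = 6433 \cdot 0 = 0$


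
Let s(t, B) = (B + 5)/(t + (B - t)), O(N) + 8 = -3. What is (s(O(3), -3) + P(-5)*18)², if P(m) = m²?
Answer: 1817104/9 ≈ 2.0190e+5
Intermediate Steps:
O(N) = -11 (O(N) = -8 - 3 = -11)
s(t, B) = (5 + B)/B
(s(O(3), -3) + P(-5)*18)² = ((5 - 3)/(-3) + (-5)²*18)² = (-⅓*2 + 25*18)² = (-⅔ + 450)² = (1348/3)² = 1817104/9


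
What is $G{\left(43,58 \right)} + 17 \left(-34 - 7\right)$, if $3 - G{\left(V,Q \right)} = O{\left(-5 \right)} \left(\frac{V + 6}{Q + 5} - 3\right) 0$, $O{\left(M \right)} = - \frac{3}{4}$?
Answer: $-694$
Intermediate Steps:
$O{\left(M \right)} = - \frac{3}{4}$ ($O{\left(M \right)} = \left(-3\right) \frac{1}{4} = - \frac{3}{4}$)
$G{\left(V,Q \right)} = 3$ ($G{\left(V,Q \right)} = 3 - - \frac{3 \left(\frac{V + 6}{Q + 5} - 3\right)}{4} \cdot 0 = 3 - - \frac{3 \left(\frac{6 + V}{5 + Q} - 3\right)}{4} \cdot 0 = 3 - - \frac{3 \left(-3 + \frac{6 + V}{5 + Q}\right)}{4} \cdot 0 = 3 - \left(\frac{9}{4} - \frac{3 \left(6 + V\right)}{4 \left(5 + Q\right)}\right) 0 = 3 - 0 = 3 + 0 = 3$)
$G{\left(43,58 \right)} + 17 \left(-34 - 7\right) = 3 + 17 \left(-34 - 7\right) = 3 + 17 \left(-41\right) = 3 - 697 = -694$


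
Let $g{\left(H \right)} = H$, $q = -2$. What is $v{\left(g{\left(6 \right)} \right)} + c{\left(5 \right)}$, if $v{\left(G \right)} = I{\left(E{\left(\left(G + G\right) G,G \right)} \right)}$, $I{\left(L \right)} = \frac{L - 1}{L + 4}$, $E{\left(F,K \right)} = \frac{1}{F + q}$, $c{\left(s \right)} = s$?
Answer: $\frac{1336}{281} \approx 4.7544$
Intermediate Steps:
$E{\left(F,K \right)} = \frac{1}{-2 + F}$ ($E{\left(F,K \right)} = \frac{1}{F - 2} = \frac{1}{-2 + F}$)
$I{\left(L \right)} = \frac{-1 + L}{4 + L}$
$v{\left(G \right)} = \frac{-1 + \frac{1}{-2 + 2 G^{2}}}{4 + \frac{1}{-2 + 2 G^{2}}}$ ($v{\left(G \right)} = \frac{-1 + \frac{1}{-2 + \left(G + G\right) G}}{4 + \frac{1}{-2 + \left(G + G\right) G}} = \frac{-1 + \frac{1}{-2 + 2 G G}}{4 + \frac{1}{-2 + 2 G G}} = \frac{-1 + \frac{1}{-2 + 2 G^{2}}}{4 + \frac{1}{-2 + 2 G^{2}}}$)
$v{\left(g{\left(6 \right)} \right)} + c{\left(5 \right)} = \frac{3 - 2 \cdot 6^{2}}{-7 + 8 \cdot 6^{2}} + 5 = \frac{3 - 72}{-7 + 8 \cdot 36} + 5 = \frac{3 - 72}{-7 + 288} + 5 = \frac{1}{281} \left(-69\right) + 5 = - \frac{69}{281} + 5 = \frac{1336}{281}$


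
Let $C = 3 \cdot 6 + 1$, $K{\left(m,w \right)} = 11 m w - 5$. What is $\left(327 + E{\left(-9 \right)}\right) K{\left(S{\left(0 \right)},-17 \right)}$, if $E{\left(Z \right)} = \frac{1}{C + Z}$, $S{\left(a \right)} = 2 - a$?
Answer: $- \frac{1239709}{10} \approx -1.2397 \cdot 10^{5}$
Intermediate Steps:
$K{\left(m,w \right)} = -5 + 11 m w$ ($K{\left(m,w \right)} = 11 m w - 5 = -5 + 11 m w$)
$C = 19$ ($C = 18 + 1 = 19$)
$E{\left(Z \right)} = \frac{1}{19 + Z}$
$\left(327 + E{\left(-9 \right)}\right) K{\left(S{\left(0 \right)},-17 \right)} = \left(327 + \frac{1}{19 - 9}\right) \left(-5 + 11 \left(2 - 0\right) \left(-17\right)\right) = \left(327 + \frac{1}{10}\right) \left(-5 + 11 \left(2 + 0\right) \left(-17\right)\right) = \left(327 + \frac{1}{10}\right) \left(-5 + 11 \cdot 2 \left(-17\right)\right) = \frac{3271 \left(-5 - 374\right)}{10} = \frac{3271}{10} \left(-379\right) = - \frac{1239709}{10}$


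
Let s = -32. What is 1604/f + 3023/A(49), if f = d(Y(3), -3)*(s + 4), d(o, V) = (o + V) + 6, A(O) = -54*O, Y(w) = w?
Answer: -14143/1323 ≈ -10.690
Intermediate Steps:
d(o, V) = 6 + V + o (d(o, V) = (V + o) + 6 = 6 + V + o)
f = -168 (f = (6 - 3 + 3)*(-32 + 4) = 6*(-28) = -168)
1604/f + 3023/A(49) = 1604/(-168) + 3023/((-54*49)) = 1604*(-1/168) + 3023/(-2646) = -401/42 + 3023*(-1/2646) = -401/42 - 3023/2646 = -14143/1323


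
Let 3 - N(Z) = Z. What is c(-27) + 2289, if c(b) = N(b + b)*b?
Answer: 750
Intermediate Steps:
N(Z) = 3 - Z
c(b) = b*(3 - 2*b) (c(b) = (3 - (b + b))*b = (3 - 2*b)*b = b*(3 - 2*b))
c(-27) + 2289 = -27*(3 - 2*(-27)) + 2289 = -27*(3 + 54) + 2289 = -27*57 + 2289 = -1539 + 2289 = 750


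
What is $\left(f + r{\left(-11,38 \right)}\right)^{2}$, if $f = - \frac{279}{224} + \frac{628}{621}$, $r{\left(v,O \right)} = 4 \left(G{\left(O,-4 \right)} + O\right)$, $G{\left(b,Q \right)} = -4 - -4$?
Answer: $\frac{445683652110841}{19349922816} \approx 23033.0$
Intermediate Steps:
$G{\left(b,Q \right)} = 0$ ($G{\left(b,Q \right)} = -4 + 4 = 0$)
$r{\left(v,O \right)} = 4 O$ ($r{\left(v,O \right)} = 4 \left(0 + O\right) = 4 O$)
$f = - \frac{32587}{139104}$ ($f = \left(-279\right) \frac{1}{224} + 628 \cdot \frac{1}{621} = - \frac{279}{224} + \frac{628}{621} = - \frac{32587}{139104} \approx -0.23426$)
$\left(f + r{\left(-11,38 \right)}\right)^{2} = \left(- \frac{32587}{139104} + 4 \cdot 38\right)^{2} = \left(- \frac{32587}{139104} + 152\right)^{2} = \left(\frac{21111221}{139104}\right)^{2} = \frac{445683652110841}{19349922816}$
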